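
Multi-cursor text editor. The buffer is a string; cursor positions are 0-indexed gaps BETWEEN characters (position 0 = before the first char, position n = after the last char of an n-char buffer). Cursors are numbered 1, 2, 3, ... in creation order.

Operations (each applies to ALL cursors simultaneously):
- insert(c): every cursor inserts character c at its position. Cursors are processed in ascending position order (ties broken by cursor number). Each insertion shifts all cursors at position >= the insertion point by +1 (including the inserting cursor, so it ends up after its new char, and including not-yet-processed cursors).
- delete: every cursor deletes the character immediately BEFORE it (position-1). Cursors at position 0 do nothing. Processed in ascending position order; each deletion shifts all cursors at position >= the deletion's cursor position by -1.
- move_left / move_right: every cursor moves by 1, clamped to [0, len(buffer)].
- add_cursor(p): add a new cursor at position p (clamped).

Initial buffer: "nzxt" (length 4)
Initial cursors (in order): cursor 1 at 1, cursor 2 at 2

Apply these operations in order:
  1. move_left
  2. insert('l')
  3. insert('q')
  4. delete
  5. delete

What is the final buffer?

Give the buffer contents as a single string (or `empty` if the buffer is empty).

Answer: nzxt

Derivation:
After op 1 (move_left): buffer="nzxt" (len 4), cursors c1@0 c2@1, authorship ....
After op 2 (insert('l')): buffer="lnlzxt" (len 6), cursors c1@1 c2@3, authorship 1.2...
After op 3 (insert('q')): buffer="lqnlqzxt" (len 8), cursors c1@2 c2@5, authorship 11.22...
After op 4 (delete): buffer="lnlzxt" (len 6), cursors c1@1 c2@3, authorship 1.2...
After op 5 (delete): buffer="nzxt" (len 4), cursors c1@0 c2@1, authorship ....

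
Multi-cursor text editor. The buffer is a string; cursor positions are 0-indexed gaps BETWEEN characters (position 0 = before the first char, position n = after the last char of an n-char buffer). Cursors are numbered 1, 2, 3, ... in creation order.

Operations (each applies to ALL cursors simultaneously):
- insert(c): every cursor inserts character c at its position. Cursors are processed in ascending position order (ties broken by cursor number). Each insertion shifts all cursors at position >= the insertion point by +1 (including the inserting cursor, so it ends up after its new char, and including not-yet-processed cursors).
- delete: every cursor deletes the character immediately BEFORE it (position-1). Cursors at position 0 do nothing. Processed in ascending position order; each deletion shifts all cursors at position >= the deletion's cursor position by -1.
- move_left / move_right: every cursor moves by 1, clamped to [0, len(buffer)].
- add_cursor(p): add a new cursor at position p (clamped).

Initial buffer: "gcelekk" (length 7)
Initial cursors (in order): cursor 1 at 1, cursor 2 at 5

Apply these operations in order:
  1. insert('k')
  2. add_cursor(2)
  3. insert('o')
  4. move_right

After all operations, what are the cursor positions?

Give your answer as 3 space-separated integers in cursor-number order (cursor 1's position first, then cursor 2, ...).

Answer: 5 11 5

Derivation:
After op 1 (insert('k')): buffer="gkcelekkk" (len 9), cursors c1@2 c2@7, authorship .1....2..
After op 2 (add_cursor(2)): buffer="gkcelekkk" (len 9), cursors c1@2 c3@2 c2@7, authorship .1....2..
After op 3 (insert('o')): buffer="gkoocelekokk" (len 12), cursors c1@4 c3@4 c2@10, authorship .113....22..
After op 4 (move_right): buffer="gkoocelekokk" (len 12), cursors c1@5 c3@5 c2@11, authorship .113....22..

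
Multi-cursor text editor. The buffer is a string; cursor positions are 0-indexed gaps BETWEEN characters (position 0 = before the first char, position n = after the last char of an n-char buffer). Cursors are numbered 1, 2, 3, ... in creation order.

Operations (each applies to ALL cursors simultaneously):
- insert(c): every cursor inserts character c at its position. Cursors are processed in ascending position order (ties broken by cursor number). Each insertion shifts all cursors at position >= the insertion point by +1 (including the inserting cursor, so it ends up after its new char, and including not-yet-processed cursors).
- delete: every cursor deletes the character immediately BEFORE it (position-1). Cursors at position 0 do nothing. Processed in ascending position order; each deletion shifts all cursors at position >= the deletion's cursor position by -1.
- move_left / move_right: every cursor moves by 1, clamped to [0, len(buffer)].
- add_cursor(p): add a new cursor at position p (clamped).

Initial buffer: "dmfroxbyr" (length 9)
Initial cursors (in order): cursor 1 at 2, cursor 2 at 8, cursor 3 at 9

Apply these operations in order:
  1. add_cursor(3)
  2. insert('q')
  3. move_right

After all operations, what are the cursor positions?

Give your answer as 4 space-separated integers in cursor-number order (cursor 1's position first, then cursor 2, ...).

Answer: 4 12 13 6

Derivation:
After op 1 (add_cursor(3)): buffer="dmfroxbyr" (len 9), cursors c1@2 c4@3 c2@8 c3@9, authorship .........
After op 2 (insert('q')): buffer="dmqfqroxbyqrq" (len 13), cursors c1@3 c4@5 c2@11 c3@13, authorship ..1.4.....2.3
After op 3 (move_right): buffer="dmqfqroxbyqrq" (len 13), cursors c1@4 c4@6 c2@12 c3@13, authorship ..1.4.....2.3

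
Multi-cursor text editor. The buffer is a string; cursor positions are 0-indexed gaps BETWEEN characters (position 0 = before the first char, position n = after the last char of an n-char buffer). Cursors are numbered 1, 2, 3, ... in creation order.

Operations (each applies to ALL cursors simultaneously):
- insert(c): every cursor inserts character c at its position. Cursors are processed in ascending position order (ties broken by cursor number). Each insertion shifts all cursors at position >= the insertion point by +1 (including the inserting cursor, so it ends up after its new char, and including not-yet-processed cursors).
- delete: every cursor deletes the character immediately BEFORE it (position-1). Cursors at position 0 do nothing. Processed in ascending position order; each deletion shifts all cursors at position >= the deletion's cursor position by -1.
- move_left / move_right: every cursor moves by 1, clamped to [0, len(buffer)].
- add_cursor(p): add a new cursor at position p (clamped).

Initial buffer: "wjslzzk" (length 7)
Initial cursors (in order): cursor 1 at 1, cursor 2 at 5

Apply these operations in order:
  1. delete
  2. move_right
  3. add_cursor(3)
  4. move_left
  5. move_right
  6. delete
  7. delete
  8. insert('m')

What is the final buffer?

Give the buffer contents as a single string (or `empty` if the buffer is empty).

Answer: mmmk

Derivation:
After op 1 (delete): buffer="jslzk" (len 5), cursors c1@0 c2@3, authorship .....
After op 2 (move_right): buffer="jslzk" (len 5), cursors c1@1 c2@4, authorship .....
After op 3 (add_cursor(3)): buffer="jslzk" (len 5), cursors c1@1 c3@3 c2@4, authorship .....
After op 4 (move_left): buffer="jslzk" (len 5), cursors c1@0 c3@2 c2@3, authorship .....
After op 5 (move_right): buffer="jslzk" (len 5), cursors c1@1 c3@3 c2@4, authorship .....
After op 6 (delete): buffer="sk" (len 2), cursors c1@0 c2@1 c3@1, authorship ..
After op 7 (delete): buffer="k" (len 1), cursors c1@0 c2@0 c3@0, authorship .
After op 8 (insert('m')): buffer="mmmk" (len 4), cursors c1@3 c2@3 c3@3, authorship 123.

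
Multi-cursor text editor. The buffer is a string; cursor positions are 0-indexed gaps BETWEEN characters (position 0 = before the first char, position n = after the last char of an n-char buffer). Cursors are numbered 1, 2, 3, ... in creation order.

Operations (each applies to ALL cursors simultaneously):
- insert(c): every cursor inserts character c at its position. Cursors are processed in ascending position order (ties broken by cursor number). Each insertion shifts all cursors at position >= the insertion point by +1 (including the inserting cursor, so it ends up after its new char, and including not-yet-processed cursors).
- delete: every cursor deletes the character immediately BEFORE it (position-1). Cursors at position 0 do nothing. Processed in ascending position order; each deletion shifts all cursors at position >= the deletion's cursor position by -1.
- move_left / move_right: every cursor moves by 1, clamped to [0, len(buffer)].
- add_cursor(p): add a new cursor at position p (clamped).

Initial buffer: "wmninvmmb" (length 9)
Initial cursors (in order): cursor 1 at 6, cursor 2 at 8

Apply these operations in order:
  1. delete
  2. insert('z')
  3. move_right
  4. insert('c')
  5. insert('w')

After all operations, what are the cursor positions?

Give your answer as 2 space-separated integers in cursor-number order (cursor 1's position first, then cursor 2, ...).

After op 1 (delete): buffer="wmninmb" (len 7), cursors c1@5 c2@6, authorship .......
After op 2 (insert('z')): buffer="wmninzmzb" (len 9), cursors c1@6 c2@8, authorship .....1.2.
After op 3 (move_right): buffer="wmninzmzb" (len 9), cursors c1@7 c2@9, authorship .....1.2.
After op 4 (insert('c')): buffer="wmninzmczbc" (len 11), cursors c1@8 c2@11, authorship .....1.12.2
After op 5 (insert('w')): buffer="wmninzmcwzbcw" (len 13), cursors c1@9 c2@13, authorship .....1.112.22

Answer: 9 13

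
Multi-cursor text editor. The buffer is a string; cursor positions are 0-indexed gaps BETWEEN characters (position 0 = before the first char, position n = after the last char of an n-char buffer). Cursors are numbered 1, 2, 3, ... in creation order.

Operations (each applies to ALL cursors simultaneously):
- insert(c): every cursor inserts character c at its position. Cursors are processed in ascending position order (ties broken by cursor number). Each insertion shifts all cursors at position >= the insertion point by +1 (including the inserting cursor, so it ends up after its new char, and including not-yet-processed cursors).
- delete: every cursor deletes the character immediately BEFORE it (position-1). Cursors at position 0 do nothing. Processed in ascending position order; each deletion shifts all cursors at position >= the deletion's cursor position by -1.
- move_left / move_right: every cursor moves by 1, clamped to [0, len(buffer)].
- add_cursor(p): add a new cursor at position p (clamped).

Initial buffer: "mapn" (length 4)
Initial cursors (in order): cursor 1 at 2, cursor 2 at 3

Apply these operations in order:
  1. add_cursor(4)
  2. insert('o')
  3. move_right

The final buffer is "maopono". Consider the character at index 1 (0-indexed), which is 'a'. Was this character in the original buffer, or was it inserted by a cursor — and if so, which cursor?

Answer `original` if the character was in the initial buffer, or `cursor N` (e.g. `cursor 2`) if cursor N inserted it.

After op 1 (add_cursor(4)): buffer="mapn" (len 4), cursors c1@2 c2@3 c3@4, authorship ....
After op 2 (insert('o')): buffer="maopono" (len 7), cursors c1@3 c2@5 c3@7, authorship ..1.2.3
After op 3 (move_right): buffer="maopono" (len 7), cursors c1@4 c2@6 c3@7, authorship ..1.2.3
Authorship (.=original, N=cursor N): . . 1 . 2 . 3
Index 1: author = original

Answer: original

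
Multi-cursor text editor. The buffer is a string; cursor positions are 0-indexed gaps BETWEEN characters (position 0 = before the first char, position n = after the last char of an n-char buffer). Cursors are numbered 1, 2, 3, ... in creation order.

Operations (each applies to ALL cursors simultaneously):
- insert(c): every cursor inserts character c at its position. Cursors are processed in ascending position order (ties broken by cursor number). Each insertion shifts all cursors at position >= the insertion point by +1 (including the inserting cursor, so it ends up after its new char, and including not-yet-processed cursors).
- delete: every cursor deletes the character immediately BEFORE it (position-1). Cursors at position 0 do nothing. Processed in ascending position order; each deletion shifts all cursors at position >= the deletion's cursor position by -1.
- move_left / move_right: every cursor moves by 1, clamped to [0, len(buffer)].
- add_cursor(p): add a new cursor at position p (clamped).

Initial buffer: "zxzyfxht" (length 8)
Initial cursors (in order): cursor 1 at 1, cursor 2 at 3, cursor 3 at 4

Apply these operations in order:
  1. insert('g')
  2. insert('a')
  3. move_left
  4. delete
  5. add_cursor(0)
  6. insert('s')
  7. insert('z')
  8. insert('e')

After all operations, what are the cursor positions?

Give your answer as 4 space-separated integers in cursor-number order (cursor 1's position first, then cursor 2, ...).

Answer: 7 13 18 3

Derivation:
After op 1 (insert('g')): buffer="zgxzgygfxht" (len 11), cursors c1@2 c2@5 c3@7, authorship .1..2.3....
After op 2 (insert('a')): buffer="zgaxzgaygafxht" (len 14), cursors c1@3 c2@7 c3@10, authorship .11..22.33....
After op 3 (move_left): buffer="zgaxzgaygafxht" (len 14), cursors c1@2 c2@6 c3@9, authorship .11..22.33....
After op 4 (delete): buffer="zaxzayafxht" (len 11), cursors c1@1 c2@4 c3@6, authorship .1..2.3....
After op 5 (add_cursor(0)): buffer="zaxzayafxht" (len 11), cursors c4@0 c1@1 c2@4 c3@6, authorship .1..2.3....
After op 6 (insert('s')): buffer="szsaxzsaysafxht" (len 15), cursors c4@1 c1@3 c2@7 c3@10, authorship 4.11..22.33....
After op 7 (insert('z')): buffer="szzszaxzszayszafxht" (len 19), cursors c4@2 c1@5 c2@10 c3@14, authorship 44.111..222.333....
After op 8 (insert('e')): buffer="szezszeaxzszeayszeafxht" (len 23), cursors c4@3 c1@7 c2@13 c3@18, authorship 444.1111..2222.3333....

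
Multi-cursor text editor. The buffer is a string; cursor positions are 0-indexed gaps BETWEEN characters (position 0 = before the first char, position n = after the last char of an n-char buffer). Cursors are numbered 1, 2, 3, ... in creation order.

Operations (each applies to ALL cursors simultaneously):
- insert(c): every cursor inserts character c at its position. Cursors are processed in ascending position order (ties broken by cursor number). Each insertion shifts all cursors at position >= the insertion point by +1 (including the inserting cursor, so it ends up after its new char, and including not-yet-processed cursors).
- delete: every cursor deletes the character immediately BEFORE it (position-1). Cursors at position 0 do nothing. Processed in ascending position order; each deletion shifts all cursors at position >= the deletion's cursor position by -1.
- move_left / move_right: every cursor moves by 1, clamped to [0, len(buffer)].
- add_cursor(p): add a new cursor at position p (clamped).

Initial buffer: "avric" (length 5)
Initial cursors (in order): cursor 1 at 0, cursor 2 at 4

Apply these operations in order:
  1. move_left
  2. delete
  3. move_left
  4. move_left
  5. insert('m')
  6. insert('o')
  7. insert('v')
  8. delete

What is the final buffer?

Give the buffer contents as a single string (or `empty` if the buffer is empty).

Answer: mmooavic

Derivation:
After op 1 (move_left): buffer="avric" (len 5), cursors c1@0 c2@3, authorship .....
After op 2 (delete): buffer="avic" (len 4), cursors c1@0 c2@2, authorship ....
After op 3 (move_left): buffer="avic" (len 4), cursors c1@0 c2@1, authorship ....
After op 4 (move_left): buffer="avic" (len 4), cursors c1@0 c2@0, authorship ....
After op 5 (insert('m')): buffer="mmavic" (len 6), cursors c1@2 c2@2, authorship 12....
After op 6 (insert('o')): buffer="mmooavic" (len 8), cursors c1@4 c2@4, authorship 1212....
After op 7 (insert('v')): buffer="mmoovvavic" (len 10), cursors c1@6 c2@6, authorship 121212....
After op 8 (delete): buffer="mmooavic" (len 8), cursors c1@4 c2@4, authorship 1212....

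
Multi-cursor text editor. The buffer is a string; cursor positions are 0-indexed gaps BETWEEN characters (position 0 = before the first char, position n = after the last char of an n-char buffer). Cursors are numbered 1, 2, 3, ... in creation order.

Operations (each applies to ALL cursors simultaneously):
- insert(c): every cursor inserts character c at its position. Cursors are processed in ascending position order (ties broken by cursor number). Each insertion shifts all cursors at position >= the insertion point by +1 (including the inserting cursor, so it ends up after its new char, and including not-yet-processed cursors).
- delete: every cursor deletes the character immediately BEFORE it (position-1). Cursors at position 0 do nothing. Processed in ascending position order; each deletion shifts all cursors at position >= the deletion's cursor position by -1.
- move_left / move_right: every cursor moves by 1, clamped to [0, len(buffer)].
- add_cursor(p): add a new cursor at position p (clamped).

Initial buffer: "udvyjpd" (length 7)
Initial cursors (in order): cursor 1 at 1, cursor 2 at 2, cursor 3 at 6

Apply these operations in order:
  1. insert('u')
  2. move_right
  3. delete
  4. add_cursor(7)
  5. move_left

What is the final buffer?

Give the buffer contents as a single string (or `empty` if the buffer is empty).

Answer: uuuyjpu

Derivation:
After op 1 (insert('u')): buffer="uuduvyjpud" (len 10), cursors c1@2 c2@4 c3@9, authorship .1.2....3.
After op 2 (move_right): buffer="uuduvyjpud" (len 10), cursors c1@3 c2@5 c3@10, authorship .1.2....3.
After op 3 (delete): buffer="uuuyjpu" (len 7), cursors c1@2 c2@3 c3@7, authorship .12...3
After op 4 (add_cursor(7)): buffer="uuuyjpu" (len 7), cursors c1@2 c2@3 c3@7 c4@7, authorship .12...3
After op 5 (move_left): buffer="uuuyjpu" (len 7), cursors c1@1 c2@2 c3@6 c4@6, authorship .12...3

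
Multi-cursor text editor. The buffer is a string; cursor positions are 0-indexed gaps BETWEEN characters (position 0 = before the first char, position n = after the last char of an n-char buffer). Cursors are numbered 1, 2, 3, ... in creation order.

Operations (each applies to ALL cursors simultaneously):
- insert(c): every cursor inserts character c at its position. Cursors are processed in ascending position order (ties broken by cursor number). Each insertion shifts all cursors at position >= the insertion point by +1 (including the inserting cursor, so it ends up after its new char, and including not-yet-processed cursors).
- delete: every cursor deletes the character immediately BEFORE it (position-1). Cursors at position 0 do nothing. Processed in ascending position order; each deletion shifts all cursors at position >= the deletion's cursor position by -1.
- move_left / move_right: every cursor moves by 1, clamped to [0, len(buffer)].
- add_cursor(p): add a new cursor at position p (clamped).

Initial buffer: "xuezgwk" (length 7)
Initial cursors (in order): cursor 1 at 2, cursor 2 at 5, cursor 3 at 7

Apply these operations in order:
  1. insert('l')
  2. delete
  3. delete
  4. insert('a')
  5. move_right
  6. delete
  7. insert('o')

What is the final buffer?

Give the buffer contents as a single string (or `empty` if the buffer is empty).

Answer: xaozaoo

Derivation:
After op 1 (insert('l')): buffer="xulezglwkl" (len 10), cursors c1@3 c2@7 c3@10, authorship ..1...2..3
After op 2 (delete): buffer="xuezgwk" (len 7), cursors c1@2 c2@5 c3@7, authorship .......
After op 3 (delete): buffer="xezw" (len 4), cursors c1@1 c2@3 c3@4, authorship ....
After op 4 (insert('a')): buffer="xaezawa" (len 7), cursors c1@2 c2@5 c3@7, authorship .1..2.3
After op 5 (move_right): buffer="xaezawa" (len 7), cursors c1@3 c2@6 c3@7, authorship .1..2.3
After op 6 (delete): buffer="xaza" (len 4), cursors c1@2 c2@4 c3@4, authorship .1.2
After op 7 (insert('o')): buffer="xaozaoo" (len 7), cursors c1@3 c2@7 c3@7, authorship .11.223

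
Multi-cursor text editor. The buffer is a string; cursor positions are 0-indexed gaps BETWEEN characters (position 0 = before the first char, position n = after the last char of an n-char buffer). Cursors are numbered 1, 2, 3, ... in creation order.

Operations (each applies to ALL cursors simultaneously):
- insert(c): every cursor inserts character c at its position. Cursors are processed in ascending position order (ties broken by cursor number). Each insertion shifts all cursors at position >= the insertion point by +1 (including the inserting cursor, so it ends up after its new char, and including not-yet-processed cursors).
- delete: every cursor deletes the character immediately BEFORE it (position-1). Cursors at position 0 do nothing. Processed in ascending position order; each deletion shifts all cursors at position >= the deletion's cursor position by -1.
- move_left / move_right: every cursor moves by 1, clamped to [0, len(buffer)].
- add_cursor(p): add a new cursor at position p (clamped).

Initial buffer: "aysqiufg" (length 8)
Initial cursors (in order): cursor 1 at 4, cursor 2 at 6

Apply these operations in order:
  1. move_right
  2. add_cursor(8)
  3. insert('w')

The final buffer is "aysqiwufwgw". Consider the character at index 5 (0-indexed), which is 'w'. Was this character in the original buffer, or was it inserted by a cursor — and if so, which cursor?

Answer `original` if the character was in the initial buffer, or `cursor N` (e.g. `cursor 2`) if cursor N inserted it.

Answer: cursor 1

Derivation:
After op 1 (move_right): buffer="aysqiufg" (len 8), cursors c1@5 c2@7, authorship ........
After op 2 (add_cursor(8)): buffer="aysqiufg" (len 8), cursors c1@5 c2@7 c3@8, authorship ........
After op 3 (insert('w')): buffer="aysqiwufwgw" (len 11), cursors c1@6 c2@9 c3@11, authorship .....1..2.3
Authorship (.=original, N=cursor N): . . . . . 1 . . 2 . 3
Index 5: author = 1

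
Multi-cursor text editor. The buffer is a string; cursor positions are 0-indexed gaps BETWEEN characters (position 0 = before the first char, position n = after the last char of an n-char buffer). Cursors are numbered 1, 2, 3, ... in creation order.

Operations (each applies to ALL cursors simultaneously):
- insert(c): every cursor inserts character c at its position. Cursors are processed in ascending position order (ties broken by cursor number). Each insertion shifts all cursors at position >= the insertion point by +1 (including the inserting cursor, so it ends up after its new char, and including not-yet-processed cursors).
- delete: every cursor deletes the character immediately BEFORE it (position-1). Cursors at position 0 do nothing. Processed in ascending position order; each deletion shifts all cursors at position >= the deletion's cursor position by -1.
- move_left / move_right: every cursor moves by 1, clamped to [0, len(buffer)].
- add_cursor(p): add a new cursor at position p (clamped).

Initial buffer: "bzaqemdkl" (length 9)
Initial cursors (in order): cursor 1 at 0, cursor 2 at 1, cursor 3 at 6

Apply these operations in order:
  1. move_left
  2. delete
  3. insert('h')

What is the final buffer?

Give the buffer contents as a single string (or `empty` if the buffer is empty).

Answer: hhbzaqhmdkl

Derivation:
After op 1 (move_left): buffer="bzaqemdkl" (len 9), cursors c1@0 c2@0 c3@5, authorship .........
After op 2 (delete): buffer="bzaqmdkl" (len 8), cursors c1@0 c2@0 c3@4, authorship ........
After op 3 (insert('h')): buffer="hhbzaqhmdkl" (len 11), cursors c1@2 c2@2 c3@7, authorship 12....3....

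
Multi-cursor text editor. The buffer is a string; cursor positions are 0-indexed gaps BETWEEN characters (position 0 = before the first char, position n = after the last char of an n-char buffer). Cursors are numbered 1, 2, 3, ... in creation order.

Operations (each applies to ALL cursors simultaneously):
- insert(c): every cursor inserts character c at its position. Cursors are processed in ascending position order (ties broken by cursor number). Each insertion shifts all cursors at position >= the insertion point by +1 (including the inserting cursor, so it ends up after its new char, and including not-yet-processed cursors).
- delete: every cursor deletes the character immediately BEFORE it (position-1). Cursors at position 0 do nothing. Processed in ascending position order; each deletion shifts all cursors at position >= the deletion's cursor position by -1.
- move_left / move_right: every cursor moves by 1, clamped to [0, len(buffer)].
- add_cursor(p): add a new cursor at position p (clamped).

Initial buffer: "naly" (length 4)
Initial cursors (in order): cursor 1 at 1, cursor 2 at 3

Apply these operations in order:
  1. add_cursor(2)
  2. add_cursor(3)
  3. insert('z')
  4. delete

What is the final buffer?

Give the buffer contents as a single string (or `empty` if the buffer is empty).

After op 1 (add_cursor(2)): buffer="naly" (len 4), cursors c1@1 c3@2 c2@3, authorship ....
After op 2 (add_cursor(3)): buffer="naly" (len 4), cursors c1@1 c3@2 c2@3 c4@3, authorship ....
After op 3 (insert('z')): buffer="nzazlzzy" (len 8), cursors c1@2 c3@4 c2@7 c4@7, authorship .1.3.24.
After op 4 (delete): buffer="naly" (len 4), cursors c1@1 c3@2 c2@3 c4@3, authorship ....

Answer: naly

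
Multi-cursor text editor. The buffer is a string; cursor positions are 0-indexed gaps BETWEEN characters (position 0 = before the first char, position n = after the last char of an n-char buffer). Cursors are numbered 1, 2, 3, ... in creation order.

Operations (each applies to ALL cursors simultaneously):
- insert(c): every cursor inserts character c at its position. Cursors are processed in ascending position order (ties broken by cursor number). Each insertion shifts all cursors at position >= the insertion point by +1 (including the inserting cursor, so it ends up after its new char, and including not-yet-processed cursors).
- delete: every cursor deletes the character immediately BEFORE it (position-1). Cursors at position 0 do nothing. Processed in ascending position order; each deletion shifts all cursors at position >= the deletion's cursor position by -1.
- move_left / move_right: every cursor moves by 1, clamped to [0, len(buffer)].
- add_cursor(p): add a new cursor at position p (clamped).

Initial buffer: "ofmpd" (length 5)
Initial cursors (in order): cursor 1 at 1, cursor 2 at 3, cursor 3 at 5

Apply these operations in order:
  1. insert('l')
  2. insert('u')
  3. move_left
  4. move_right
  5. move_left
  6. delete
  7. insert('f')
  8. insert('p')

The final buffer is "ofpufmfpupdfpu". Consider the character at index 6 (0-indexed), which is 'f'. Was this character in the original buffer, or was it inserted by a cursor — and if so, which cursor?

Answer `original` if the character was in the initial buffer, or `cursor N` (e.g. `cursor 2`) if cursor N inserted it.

Answer: cursor 2

Derivation:
After op 1 (insert('l')): buffer="olfmlpdl" (len 8), cursors c1@2 c2@5 c3@8, authorship .1..2..3
After op 2 (insert('u')): buffer="olufmlupdlu" (len 11), cursors c1@3 c2@7 c3@11, authorship .11..22..33
After op 3 (move_left): buffer="olufmlupdlu" (len 11), cursors c1@2 c2@6 c3@10, authorship .11..22..33
After op 4 (move_right): buffer="olufmlupdlu" (len 11), cursors c1@3 c2@7 c3@11, authorship .11..22..33
After op 5 (move_left): buffer="olufmlupdlu" (len 11), cursors c1@2 c2@6 c3@10, authorship .11..22..33
After op 6 (delete): buffer="oufmupdu" (len 8), cursors c1@1 c2@4 c3@7, authorship .1..2..3
After op 7 (insert('f')): buffer="ofufmfupdfu" (len 11), cursors c1@2 c2@6 c3@10, authorship .11..22..33
After op 8 (insert('p')): buffer="ofpufmfpupdfpu" (len 14), cursors c1@3 c2@8 c3@13, authorship .111..222..333
Authorship (.=original, N=cursor N): . 1 1 1 . . 2 2 2 . . 3 3 3
Index 6: author = 2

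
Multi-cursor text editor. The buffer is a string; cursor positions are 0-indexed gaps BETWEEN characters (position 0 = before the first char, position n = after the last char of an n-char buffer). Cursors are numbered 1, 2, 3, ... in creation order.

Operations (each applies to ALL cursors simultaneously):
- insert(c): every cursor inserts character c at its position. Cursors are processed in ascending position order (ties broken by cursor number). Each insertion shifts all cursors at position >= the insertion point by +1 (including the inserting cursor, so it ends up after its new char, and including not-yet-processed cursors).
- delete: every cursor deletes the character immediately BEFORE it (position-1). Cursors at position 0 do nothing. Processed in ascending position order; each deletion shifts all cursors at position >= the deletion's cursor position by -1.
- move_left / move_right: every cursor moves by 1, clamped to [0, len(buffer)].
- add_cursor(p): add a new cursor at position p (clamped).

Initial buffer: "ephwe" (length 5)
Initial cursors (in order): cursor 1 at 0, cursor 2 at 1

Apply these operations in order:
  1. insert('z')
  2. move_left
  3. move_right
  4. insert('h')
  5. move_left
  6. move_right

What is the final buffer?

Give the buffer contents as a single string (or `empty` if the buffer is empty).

Answer: zhezhphwe

Derivation:
After op 1 (insert('z')): buffer="zezphwe" (len 7), cursors c1@1 c2@3, authorship 1.2....
After op 2 (move_left): buffer="zezphwe" (len 7), cursors c1@0 c2@2, authorship 1.2....
After op 3 (move_right): buffer="zezphwe" (len 7), cursors c1@1 c2@3, authorship 1.2....
After op 4 (insert('h')): buffer="zhezhphwe" (len 9), cursors c1@2 c2@5, authorship 11.22....
After op 5 (move_left): buffer="zhezhphwe" (len 9), cursors c1@1 c2@4, authorship 11.22....
After op 6 (move_right): buffer="zhezhphwe" (len 9), cursors c1@2 c2@5, authorship 11.22....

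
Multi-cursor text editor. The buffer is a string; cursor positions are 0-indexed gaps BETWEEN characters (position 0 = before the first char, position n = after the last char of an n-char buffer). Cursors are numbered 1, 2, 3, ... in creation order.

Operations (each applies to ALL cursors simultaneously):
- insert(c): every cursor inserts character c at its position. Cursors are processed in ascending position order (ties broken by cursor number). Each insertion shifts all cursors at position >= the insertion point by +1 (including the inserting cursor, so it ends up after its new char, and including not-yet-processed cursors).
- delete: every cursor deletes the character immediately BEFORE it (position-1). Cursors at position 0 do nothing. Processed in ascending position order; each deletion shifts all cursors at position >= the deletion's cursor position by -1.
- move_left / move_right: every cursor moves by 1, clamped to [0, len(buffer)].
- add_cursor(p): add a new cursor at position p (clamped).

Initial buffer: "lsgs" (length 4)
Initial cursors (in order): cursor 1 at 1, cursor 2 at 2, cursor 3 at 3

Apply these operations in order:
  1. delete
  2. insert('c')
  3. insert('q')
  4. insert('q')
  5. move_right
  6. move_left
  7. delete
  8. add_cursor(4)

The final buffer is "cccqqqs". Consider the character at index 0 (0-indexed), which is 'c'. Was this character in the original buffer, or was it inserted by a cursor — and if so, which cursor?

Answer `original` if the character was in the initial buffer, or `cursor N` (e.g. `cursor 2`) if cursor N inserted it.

After op 1 (delete): buffer="s" (len 1), cursors c1@0 c2@0 c3@0, authorship .
After op 2 (insert('c')): buffer="cccs" (len 4), cursors c1@3 c2@3 c3@3, authorship 123.
After op 3 (insert('q')): buffer="cccqqqs" (len 7), cursors c1@6 c2@6 c3@6, authorship 123123.
After op 4 (insert('q')): buffer="cccqqqqqqs" (len 10), cursors c1@9 c2@9 c3@9, authorship 123123123.
After op 5 (move_right): buffer="cccqqqqqqs" (len 10), cursors c1@10 c2@10 c3@10, authorship 123123123.
After op 6 (move_left): buffer="cccqqqqqqs" (len 10), cursors c1@9 c2@9 c3@9, authorship 123123123.
After op 7 (delete): buffer="cccqqqs" (len 7), cursors c1@6 c2@6 c3@6, authorship 123123.
After op 8 (add_cursor(4)): buffer="cccqqqs" (len 7), cursors c4@4 c1@6 c2@6 c3@6, authorship 123123.
Authorship (.=original, N=cursor N): 1 2 3 1 2 3 .
Index 0: author = 1

Answer: cursor 1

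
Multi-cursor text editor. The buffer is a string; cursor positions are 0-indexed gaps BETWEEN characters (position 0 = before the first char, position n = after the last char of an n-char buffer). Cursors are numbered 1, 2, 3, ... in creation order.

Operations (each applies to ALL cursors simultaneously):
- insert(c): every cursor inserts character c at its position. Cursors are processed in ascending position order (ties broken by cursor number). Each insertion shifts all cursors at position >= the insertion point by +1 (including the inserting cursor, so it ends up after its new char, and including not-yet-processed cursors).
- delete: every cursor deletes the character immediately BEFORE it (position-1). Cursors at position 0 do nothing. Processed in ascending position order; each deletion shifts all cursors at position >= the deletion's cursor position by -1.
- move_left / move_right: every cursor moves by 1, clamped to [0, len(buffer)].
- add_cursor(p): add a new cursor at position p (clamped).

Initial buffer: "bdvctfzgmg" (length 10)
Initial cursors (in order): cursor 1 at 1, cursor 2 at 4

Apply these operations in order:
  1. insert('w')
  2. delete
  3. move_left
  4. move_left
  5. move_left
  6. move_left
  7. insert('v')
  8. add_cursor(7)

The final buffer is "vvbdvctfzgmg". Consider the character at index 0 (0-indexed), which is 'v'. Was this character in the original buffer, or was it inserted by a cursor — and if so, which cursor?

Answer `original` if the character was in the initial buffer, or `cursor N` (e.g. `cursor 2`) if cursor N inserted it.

After op 1 (insert('w')): buffer="bwdvcwtfzgmg" (len 12), cursors c1@2 c2@6, authorship .1...2......
After op 2 (delete): buffer="bdvctfzgmg" (len 10), cursors c1@1 c2@4, authorship ..........
After op 3 (move_left): buffer="bdvctfzgmg" (len 10), cursors c1@0 c2@3, authorship ..........
After op 4 (move_left): buffer="bdvctfzgmg" (len 10), cursors c1@0 c2@2, authorship ..........
After op 5 (move_left): buffer="bdvctfzgmg" (len 10), cursors c1@0 c2@1, authorship ..........
After op 6 (move_left): buffer="bdvctfzgmg" (len 10), cursors c1@0 c2@0, authorship ..........
After op 7 (insert('v')): buffer="vvbdvctfzgmg" (len 12), cursors c1@2 c2@2, authorship 12..........
After op 8 (add_cursor(7)): buffer="vvbdvctfzgmg" (len 12), cursors c1@2 c2@2 c3@7, authorship 12..........
Authorship (.=original, N=cursor N): 1 2 . . . . . . . . . .
Index 0: author = 1

Answer: cursor 1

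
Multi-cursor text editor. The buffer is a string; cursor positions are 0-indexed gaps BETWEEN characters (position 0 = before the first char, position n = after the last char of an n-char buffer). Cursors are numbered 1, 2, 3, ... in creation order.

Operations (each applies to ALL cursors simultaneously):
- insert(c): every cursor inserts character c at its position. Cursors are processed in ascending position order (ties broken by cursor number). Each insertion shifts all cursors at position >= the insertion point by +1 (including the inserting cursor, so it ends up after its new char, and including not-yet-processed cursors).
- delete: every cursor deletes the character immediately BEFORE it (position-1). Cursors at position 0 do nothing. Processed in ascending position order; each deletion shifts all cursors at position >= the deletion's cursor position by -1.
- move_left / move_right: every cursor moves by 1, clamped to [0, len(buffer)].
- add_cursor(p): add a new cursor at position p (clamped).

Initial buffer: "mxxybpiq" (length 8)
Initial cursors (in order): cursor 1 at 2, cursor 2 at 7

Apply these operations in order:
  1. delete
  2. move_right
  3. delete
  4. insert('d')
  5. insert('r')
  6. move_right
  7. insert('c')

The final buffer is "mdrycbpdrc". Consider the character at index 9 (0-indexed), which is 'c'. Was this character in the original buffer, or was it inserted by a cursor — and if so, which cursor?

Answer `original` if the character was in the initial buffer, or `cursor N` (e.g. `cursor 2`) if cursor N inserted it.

After op 1 (delete): buffer="mxybpq" (len 6), cursors c1@1 c2@5, authorship ......
After op 2 (move_right): buffer="mxybpq" (len 6), cursors c1@2 c2@6, authorship ......
After op 3 (delete): buffer="mybp" (len 4), cursors c1@1 c2@4, authorship ....
After op 4 (insert('d')): buffer="mdybpd" (len 6), cursors c1@2 c2@6, authorship .1...2
After op 5 (insert('r')): buffer="mdrybpdr" (len 8), cursors c1@3 c2@8, authorship .11...22
After op 6 (move_right): buffer="mdrybpdr" (len 8), cursors c1@4 c2@8, authorship .11...22
After op 7 (insert('c')): buffer="mdrycbpdrc" (len 10), cursors c1@5 c2@10, authorship .11.1..222
Authorship (.=original, N=cursor N): . 1 1 . 1 . . 2 2 2
Index 9: author = 2

Answer: cursor 2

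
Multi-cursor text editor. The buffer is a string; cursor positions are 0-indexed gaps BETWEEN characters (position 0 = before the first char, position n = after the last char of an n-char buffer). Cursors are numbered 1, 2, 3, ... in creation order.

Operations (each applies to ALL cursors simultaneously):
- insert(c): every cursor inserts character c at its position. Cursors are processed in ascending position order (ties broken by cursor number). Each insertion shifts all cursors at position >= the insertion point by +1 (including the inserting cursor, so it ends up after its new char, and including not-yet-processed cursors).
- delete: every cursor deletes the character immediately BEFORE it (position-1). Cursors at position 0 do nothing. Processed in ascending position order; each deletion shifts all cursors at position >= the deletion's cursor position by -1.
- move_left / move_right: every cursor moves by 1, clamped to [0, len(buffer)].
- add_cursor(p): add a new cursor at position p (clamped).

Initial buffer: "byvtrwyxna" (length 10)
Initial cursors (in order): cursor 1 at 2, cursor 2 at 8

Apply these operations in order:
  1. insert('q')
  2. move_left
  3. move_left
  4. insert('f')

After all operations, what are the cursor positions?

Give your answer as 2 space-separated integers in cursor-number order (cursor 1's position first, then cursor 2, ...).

After op 1 (insert('q')): buffer="byqvtrwyxqna" (len 12), cursors c1@3 c2@10, authorship ..1......2..
After op 2 (move_left): buffer="byqvtrwyxqna" (len 12), cursors c1@2 c2@9, authorship ..1......2..
After op 3 (move_left): buffer="byqvtrwyxqna" (len 12), cursors c1@1 c2@8, authorship ..1......2..
After op 4 (insert('f')): buffer="bfyqvtrwyfxqna" (len 14), cursors c1@2 c2@10, authorship .1.1.....2.2..

Answer: 2 10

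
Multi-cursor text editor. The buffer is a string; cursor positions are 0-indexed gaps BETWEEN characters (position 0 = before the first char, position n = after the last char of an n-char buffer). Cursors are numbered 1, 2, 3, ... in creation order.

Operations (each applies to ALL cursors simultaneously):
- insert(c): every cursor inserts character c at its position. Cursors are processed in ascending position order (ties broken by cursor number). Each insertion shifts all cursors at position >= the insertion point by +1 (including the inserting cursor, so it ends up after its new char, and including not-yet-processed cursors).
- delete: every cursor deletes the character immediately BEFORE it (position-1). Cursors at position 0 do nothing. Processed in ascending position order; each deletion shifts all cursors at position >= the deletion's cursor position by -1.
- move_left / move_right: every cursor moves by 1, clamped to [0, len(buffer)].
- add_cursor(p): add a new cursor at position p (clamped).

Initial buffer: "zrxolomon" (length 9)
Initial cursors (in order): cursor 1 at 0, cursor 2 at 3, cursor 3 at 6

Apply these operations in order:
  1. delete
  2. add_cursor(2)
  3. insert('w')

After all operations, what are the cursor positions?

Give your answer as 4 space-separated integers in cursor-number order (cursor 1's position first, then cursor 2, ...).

Answer: 1 5 8 5

Derivation:
After op 1 (delete): buffer="zrolmon" (len 7), cursors c1@0 c2@2 c3@4, authorship .......
After op 2 (add_cursor(2)): buffer="zrolmon" (len 7), cursors c1@0 c2@2 c4@2 c3@4, authorship .......
After op 3 (insert('w')): buffer="wzrwwolwmon" (len 11), cursors c1@1 c2@5 c4@5 c3@8, authorship 1..24..3...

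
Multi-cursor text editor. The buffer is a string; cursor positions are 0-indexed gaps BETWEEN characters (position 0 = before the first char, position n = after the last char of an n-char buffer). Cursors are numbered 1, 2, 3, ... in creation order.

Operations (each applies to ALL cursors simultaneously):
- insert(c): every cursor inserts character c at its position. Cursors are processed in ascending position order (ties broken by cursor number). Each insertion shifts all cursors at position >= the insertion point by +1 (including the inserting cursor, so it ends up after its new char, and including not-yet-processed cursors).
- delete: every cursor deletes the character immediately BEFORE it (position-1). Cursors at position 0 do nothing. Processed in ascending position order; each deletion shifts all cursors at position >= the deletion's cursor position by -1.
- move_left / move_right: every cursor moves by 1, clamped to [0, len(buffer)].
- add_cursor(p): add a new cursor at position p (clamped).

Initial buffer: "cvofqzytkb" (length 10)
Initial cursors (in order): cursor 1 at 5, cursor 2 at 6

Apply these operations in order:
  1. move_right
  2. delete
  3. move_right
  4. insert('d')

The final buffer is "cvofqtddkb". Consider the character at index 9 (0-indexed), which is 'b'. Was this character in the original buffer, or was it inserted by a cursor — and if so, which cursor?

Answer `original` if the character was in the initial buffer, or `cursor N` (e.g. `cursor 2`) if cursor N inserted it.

After op 1 (move_right): buffer="cvofqzytkb" (len 10), cursors c1@6 c2@7, authorship ..........
After op 2 (delete): buffer="cvofqtkb" (len 8), cursors c1@5 c2@5, authorship ........
After op 3 (move_right): buffer="cvofqtkb" (len 8), cursors c1@6 c2@6, authorship ........
After op 4 (insert('d')): buffer="cvofqtddkb" (len 10), cursors c1@8 c2@8, authorship ......12..
Authorship (.=original, N=cursor N): . . . . . . 1 2 . .
Index 9: author = original

Answer: original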